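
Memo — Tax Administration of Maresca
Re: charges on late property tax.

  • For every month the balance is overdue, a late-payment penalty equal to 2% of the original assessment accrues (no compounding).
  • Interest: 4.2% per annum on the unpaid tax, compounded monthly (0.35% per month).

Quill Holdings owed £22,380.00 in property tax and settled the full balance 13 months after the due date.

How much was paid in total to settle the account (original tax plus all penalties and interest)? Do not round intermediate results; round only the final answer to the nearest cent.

Late-payment penalty: 13 × 2% × £22,380.00 = £5,818.80
Interest: £22,380.00 × ((1 + 0.0035)^13 − 1) = £22,380.00 × 0.0464679… = £1,039.9509…
Total = £22,380.00 + £5,818.8000 + £1,039.9509… = £29,238.75

£29,238.75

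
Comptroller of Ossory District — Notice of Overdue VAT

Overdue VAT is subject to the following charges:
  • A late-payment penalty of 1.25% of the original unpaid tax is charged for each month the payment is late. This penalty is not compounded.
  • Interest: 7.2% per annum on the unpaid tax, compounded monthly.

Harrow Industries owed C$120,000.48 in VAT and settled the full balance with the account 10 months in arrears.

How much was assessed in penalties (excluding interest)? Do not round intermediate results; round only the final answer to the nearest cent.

Late-payment penalty = 1.25% × C$120,000.48 × 10 mo = C$15,000.06

C$15,000.06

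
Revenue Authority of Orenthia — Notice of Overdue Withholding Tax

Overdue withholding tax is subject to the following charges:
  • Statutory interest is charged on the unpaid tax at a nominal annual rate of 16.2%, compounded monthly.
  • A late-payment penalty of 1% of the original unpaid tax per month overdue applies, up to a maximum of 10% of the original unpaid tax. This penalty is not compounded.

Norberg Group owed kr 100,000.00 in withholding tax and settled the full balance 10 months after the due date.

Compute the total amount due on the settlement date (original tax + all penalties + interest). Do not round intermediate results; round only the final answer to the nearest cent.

kr 124,350.36

Penalty (uncapped): 10 × 1% × kr 100,000.00 = kr 10,000.00; cap = 10% × kr 100,000.00 = kr 10,000.00 → penalty = kr 10,000.00
Interest (16.2%/yr ÷ 12 = 1.35%/month): kr 100,000.00 × ((1 + 0.0135)^10 − 1) = kr 14,350.3584…
Total = kr 100,000.00 + kr 10,000.0000 + kr 14,350.3584… = kr 124,350.36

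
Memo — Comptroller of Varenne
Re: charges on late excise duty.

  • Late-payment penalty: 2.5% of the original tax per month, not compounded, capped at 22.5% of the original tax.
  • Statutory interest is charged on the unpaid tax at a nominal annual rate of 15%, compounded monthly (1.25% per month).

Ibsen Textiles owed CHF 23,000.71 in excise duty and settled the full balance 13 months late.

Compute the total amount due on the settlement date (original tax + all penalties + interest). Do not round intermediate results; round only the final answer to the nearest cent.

CHF 32,207.07

Penalty (uncapped): 13 × 2.5% × CHF 23,000.71 = CHF 7,475.23…; cap = 22.5% × CHF 23,000.71 = CHF 5,175.16… → penalty = CHF 5,175.16…
Interest: CHF 23,000.71 × ((1 + 0.0125)^13 − 1) = CHF 23,000.71 × 0.1752639… = CHF 4,031.1953…
Total = CHF 23,000.71 + CHF 5,175.1598… + CHF 4,031.1953… = CHF 32,207.07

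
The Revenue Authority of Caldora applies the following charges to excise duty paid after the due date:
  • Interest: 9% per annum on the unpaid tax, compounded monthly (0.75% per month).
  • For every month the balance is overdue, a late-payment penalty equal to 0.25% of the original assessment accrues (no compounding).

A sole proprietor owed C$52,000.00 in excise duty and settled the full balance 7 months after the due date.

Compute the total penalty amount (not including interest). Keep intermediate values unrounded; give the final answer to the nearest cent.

Late-payment penalty = 0.25% × C$52,000.00 × 7 mo = C$910.00

C$910.00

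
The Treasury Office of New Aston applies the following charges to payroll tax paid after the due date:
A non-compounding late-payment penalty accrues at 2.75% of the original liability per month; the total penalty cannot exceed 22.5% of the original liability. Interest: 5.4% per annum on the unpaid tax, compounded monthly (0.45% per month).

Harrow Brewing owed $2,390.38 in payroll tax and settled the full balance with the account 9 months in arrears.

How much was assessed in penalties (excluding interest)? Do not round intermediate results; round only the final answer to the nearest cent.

Penalty (uncapped): 9 × 2.75% × $2,390.38 = $591.62…; cap = 22.5% × $2,390.38 = $537.84… → penalty = $537.84…

$537.84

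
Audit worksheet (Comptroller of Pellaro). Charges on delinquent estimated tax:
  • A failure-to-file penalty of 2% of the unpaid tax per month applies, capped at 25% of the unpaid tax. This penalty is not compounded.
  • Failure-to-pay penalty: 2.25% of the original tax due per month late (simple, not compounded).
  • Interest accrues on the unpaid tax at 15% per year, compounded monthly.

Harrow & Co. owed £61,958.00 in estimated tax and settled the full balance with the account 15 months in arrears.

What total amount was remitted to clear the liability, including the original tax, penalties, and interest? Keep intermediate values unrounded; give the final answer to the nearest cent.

Failure-to-file: 15 × 2% × £61,958.00 = £18,587.40, capped at 25% × £61,958.00 = £15,489.50
Failure-to-pay penalty = 2.25% × £61,958.00 × 15 mo = £20,910.83…
Interest (15%/yr ÷ 12 = 1.25%/month): £61,958.00 × ((1 + 0.0125)^15 − 1) = £12,690.8065…
Total = £61,958.00 + £36,400.3250 + £12,690.8065… = £111,049.13

£111,049.13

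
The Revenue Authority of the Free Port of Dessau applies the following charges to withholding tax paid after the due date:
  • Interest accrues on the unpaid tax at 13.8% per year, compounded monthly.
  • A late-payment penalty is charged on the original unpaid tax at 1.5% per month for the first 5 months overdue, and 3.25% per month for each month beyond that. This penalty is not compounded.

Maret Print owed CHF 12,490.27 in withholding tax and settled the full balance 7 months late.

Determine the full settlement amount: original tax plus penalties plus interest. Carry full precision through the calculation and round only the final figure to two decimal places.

Penalty, months 1–5: 5 × 1.5% × CHF 12,490.27 = CHF 936.77…
Penalty, months 6–7: 2 × 3.25% × CHF 12,490.27 = CHF 811.87…
Interest (13.8%/yr ÷ 12 = 1.15%/month): CHF 12,490.27 × ((1 + 0.0115)^7 − 1) = CHF 1,040.8279…
Total = CHF 12,490.27 + CHF 1,748.6378 + CHF 1,040.8279… = CHF 15,279.74

CHF 15,279.74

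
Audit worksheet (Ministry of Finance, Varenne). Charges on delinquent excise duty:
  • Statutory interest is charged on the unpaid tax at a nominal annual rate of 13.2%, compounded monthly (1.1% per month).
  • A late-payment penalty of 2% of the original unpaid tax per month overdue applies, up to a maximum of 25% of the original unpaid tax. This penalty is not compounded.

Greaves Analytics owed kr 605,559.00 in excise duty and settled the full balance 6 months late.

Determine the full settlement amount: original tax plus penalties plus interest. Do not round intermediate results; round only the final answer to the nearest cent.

kr 719,308.32

Penalty: 6 × 2% × kr 605,559.00 = kr 72,667.08 (below the 25% cap of kr 151,389.75)
Interest: kr 605,559.00 × ((1 + 0.011)^6 − 1) = kr 605,559.00 × 0.0678418… = kr 41,082.2371…
Total = kr 605,559.00 + kr 72,667.0800 + kr 41,082.2371… = kr 719,308.32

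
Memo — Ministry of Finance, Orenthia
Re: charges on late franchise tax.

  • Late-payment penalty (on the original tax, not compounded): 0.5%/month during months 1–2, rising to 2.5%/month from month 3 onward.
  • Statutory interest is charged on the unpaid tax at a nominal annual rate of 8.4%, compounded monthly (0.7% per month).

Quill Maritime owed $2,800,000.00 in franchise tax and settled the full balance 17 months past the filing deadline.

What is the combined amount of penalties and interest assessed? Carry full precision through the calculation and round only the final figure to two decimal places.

Penalty, months 1–2: 2 × 0.5% × $2,800,000.00 = $28,000.00
Penalty, months 3–17: 15 × 2.5% × $2,800,000.00 = $1,050,000.00
Interest: $2,800,000.00 × ((1 + 0.007)^17 − 1) = $2,800,000.00 × 0.1259031… = $352,528.5676…
Penalties + interest = $1,078,000.0000 + $352,528.5676… = $1,430,528.57

$1,430,528.57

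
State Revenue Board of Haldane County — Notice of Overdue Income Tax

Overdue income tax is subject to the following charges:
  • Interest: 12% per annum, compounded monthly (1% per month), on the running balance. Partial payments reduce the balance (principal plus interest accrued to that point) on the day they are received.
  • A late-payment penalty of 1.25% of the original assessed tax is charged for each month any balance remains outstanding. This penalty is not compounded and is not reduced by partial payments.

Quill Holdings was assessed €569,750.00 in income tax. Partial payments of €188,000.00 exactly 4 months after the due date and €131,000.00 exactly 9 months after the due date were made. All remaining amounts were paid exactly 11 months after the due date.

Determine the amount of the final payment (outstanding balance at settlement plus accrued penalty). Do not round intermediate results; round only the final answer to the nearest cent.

€378,798.12

Balance at month 4: €569,750.0000 × (1 + 0.01)^4 = €592,884.1347…
After €188,000.00 payment: €592,884.1347… − €188,000.00 = €404,884.1347…
Balance at month 9: €404,884.1347… × (1 + 0.01)^5 = €425,537.2947…
After €131,000.00 payment: €425,537.2947… − €131,000.00 = €294,537.2947…
Balance at month 11: €294,537.2947… × (1 + 0.01)^2 = €300,457.4943…
Penalty: 11 × 1.25% × €569,750.00 = €78,340.63…
Final settlement = outstanding balance + penalty = €300,457.4943… + €78,340.63… = €378,798.12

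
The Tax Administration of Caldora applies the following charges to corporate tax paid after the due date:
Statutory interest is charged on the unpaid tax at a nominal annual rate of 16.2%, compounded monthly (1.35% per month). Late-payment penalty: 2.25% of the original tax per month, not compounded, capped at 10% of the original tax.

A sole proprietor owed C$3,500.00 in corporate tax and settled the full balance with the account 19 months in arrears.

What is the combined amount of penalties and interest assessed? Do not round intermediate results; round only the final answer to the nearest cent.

C$1,365.64

Penalty (uncapped): 19 × 2.25% × C$3,500.00 = C$1,496.25; cap = 10% × C$3,500.00 = C$350.00 → penalty = C$350.00
Interest: C$3,500.00 × ((1 + 0.0135)^19 − 1) = C$3,500.00 × 0.2901830… = C$1,015.6404…
Penalties + interest = C$350.0000 + C$1,015.6404… = C$1,365.64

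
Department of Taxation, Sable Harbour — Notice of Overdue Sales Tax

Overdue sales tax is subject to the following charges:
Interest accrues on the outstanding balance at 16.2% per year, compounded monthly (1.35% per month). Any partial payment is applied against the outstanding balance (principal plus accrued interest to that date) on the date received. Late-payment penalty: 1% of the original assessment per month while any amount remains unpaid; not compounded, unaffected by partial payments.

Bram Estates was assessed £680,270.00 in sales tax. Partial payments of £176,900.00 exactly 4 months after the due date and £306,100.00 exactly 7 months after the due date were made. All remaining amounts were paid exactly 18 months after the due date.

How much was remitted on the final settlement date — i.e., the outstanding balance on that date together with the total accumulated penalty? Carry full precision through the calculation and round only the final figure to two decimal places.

Balance at month 4: £680,270.0000 × (1 + 0.0135)^4 = £717,755.1727…
After £176,900.00 payment: £717,755.1727… − £176,900.00 = £540,855.1727…
Balance at month 7: £540,855.1727… × (1 + 0.0135)^3 = £563,056.8505…
After £306,100.00 payment: £563,056.8505… − £306,100.00 = £256,956.8505…
Balance at month 18: £256,956.8505… × (1 + 0.0135)^11 = £297,797.7992…
Penalty: 18 × 1% × £680,270.00 = £122,448.60
Final settlement = outstanding balance + penalty = £297,797.7992… + £122,448.60 = £420,246.40

£420,246.40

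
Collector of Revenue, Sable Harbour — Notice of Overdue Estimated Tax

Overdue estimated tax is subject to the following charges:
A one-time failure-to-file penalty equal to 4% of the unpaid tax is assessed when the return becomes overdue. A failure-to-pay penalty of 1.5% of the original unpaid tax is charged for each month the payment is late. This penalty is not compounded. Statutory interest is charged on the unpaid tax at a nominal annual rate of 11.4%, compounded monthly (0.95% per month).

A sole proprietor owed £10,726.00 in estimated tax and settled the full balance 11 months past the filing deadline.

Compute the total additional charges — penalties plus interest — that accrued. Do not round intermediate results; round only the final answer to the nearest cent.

£3,374.48

Failure-to-file penalty: 4% × £10,726.00 = £429.04
Failure-to-pay penalty = 1.5% × £10,726.00 × 11 mo = £1,769.79
Interest: £10,726.00 × ((1 + 0.0095)^11 − 1) = £10,726.00 × 0.1096079… = £1,175.6548…
Penalties + interest = £2,198.8300 + £1,175.6548… = £3,374.48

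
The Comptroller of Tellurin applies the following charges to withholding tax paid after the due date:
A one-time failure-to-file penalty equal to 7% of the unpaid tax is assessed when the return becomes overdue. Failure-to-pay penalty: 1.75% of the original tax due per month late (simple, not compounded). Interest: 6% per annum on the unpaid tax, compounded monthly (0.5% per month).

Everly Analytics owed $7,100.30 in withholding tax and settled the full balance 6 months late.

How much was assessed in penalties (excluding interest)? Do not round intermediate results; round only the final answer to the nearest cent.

$1,242.55

Failure-to-file penalty: 7% × $7,100.30 = $497.02…
Failure-to-pay penalty = 1.75% × $7,100.30 × 6 mo = $745.53…
Total penalty = $497.02… + $745.53… = $1,242.55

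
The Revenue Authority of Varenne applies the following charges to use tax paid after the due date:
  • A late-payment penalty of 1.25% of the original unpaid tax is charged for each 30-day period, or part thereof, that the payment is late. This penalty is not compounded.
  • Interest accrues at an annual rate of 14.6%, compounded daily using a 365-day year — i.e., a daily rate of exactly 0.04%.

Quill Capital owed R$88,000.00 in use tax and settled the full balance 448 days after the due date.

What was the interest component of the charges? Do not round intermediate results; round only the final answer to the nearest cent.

R$17,267.11

Interest: R$88,000.00 × ((1 + 0.0004)^448 − 1) = R$88,000.00 × 0.19621711… = R$17,267.1057…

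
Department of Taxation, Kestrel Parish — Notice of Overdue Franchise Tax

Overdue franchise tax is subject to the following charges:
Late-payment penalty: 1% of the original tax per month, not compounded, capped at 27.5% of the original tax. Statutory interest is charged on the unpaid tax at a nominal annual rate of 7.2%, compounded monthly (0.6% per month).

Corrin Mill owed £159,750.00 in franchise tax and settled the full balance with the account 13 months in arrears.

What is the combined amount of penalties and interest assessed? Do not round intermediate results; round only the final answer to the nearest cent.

£33,686.60

Penalty: 13 × 1% × £159,750.00 = £20,767.50 (below the 27.5% cap of £43,931.25)
Interest: £159,750.00 × ((1 + 0.006)^13 − 1) = £159,750.00 × 0.0808707… = £12,919.0964…
Penalties + interest = £20,767.5000 + £12,919.0964… = £33,686.60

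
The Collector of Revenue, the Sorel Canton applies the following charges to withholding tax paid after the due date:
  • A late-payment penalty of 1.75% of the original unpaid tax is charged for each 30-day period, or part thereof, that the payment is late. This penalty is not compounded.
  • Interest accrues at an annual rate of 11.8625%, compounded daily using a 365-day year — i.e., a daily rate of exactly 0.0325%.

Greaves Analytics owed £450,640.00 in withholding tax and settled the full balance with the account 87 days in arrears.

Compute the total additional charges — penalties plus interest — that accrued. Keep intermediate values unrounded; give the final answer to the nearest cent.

Penalty periods: ⌈87/30⌉ = 3; penalty = 3 × 1.75% × £450,640.00 = £23,658.60
Interest: £450,640.00 × ((1 + 0.000325)^87 − 1) = £450,640.00 × 0.02867381… = £12,921.5643…
Penalties + interest = £23,658.6000 + £12,921.5643… = £36,580.16

£36,580.16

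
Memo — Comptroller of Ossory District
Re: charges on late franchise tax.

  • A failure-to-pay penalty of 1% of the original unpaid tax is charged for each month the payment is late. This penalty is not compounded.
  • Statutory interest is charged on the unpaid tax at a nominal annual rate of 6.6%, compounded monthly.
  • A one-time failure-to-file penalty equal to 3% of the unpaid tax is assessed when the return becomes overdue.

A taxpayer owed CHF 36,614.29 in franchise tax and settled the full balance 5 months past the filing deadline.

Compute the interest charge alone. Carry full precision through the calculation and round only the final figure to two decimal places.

CHF 1,018.03

Interest (6.6%/yr ÷ 12 = 0.55%/month): CHF 36,614.29 × ((1 + 0.0055)^5 − 1) = CHF 1,018.0299…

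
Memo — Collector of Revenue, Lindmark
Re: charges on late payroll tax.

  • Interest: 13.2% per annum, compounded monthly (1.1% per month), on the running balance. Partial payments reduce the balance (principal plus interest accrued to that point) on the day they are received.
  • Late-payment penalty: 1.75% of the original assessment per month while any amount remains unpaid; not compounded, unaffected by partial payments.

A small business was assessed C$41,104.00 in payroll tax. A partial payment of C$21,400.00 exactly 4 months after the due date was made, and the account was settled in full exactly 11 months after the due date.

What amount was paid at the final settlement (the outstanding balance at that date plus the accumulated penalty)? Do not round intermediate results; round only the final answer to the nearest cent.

Balance at month 4: C$41,104.0000 × (1 + 0.011)^4 = C$42,942.6369…
After C$21,400.00 payment: C$42,942.6369… − C$21,400.00 = C$21,542.6369…
Balance at month 11: C$21,542.6369… × (1 + 0.011)^7 = C$23,257.1745…
Penalty: 11 × 1.75% × C$41,104.00 = C$7,912.52
Final settlement = outstanding balance + penalty = C$23,257.1745… + C$7,912.52 = C$31,169.69

C$31,169.69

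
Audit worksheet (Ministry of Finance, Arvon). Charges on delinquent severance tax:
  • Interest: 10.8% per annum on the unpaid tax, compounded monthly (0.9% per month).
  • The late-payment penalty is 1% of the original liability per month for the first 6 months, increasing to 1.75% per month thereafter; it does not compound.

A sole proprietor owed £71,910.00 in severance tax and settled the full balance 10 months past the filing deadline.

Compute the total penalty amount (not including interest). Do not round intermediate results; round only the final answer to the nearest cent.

Penalty, months 1–6: 6 × 1% × £71,910.00 = £4,314.60
Penalty, months 7–10: 4 × 1.75% × £71,910.00 = £5,033.70
Total penalty = £4,314.60 + £5,033.70 = £9,348.30

£9,348.30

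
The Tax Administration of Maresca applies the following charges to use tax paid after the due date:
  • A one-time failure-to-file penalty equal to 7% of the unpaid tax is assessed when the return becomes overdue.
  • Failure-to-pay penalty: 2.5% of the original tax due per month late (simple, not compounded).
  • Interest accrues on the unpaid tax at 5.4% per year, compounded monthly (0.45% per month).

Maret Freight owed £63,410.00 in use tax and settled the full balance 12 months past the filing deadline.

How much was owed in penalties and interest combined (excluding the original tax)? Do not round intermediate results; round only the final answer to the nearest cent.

Failure-to-file penalty: 7% × £63,410.00 = £4,438.70
Failure-to-pay penalty: 12 × 2.5% × £63,410.00 = £19,023.00
Interest: £63,410.00 × ((1 + 0.0045)^12 − 1) = £63,410.00 × 0.0553568… = £3,510.1716…
Penalties + interest = £23,461.7000 + £3,510.1716… = £26,971.87

£26,971.87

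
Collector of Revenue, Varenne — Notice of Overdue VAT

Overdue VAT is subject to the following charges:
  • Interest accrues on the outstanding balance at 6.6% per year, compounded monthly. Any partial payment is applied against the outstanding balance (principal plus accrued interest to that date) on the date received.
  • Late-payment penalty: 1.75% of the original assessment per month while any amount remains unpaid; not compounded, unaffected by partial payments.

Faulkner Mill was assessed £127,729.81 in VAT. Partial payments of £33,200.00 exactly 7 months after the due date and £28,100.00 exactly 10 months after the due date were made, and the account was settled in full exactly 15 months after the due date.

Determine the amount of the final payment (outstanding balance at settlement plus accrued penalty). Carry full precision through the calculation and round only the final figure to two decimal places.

£108,641.60

Monthly rate = 6.6% ÷ 12 = 0.55%
Balance at month 7: £127,729.8100 × (1 + 0.0055)^7 = £132,729.2959…
After £33,200.00 payment: £132,729.2959… − £33,200.00 = £99,529.2959…
Balance at month 10: £99,529.2959… × (1 + 0.0055)^3 = £101,180.5782…
After £28,100.00 payment: £101,180.5782… − £28,100.00 = £73,080.5782…
Balance at month 15: £73,080.5782… × (1 + 0.0055)^5 = £75,112.5229…
Penalty: 15 × 1.75% × £127,729.81 = £33,529.08…
Final settlement = outstanding balance + penalty = £75,112.5229… + £33,529.08… = £108,641.60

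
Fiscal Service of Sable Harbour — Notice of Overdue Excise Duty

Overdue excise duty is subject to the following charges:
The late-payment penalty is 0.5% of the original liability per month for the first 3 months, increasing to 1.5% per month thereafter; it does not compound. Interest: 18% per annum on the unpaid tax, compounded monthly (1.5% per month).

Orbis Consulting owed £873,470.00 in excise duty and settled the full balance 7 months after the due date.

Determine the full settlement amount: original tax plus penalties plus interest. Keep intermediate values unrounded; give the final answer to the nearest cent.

Penalty, months 1–3: 3 × 0.5% × £873,470.00 = £13,102.05
Penalty, months 4–7: 4 × 1.5% × £873,470.00 = £52,408.20
Interest: £873,470.00 × ((1 + 0.015)^7 − 1) = £873,470.00 × 0.1098449… = £95,946.2361…
Total = £873,470.00 + £65,510.2500 + £95,946.2361… = £1,034,926.49

£1,034,926.49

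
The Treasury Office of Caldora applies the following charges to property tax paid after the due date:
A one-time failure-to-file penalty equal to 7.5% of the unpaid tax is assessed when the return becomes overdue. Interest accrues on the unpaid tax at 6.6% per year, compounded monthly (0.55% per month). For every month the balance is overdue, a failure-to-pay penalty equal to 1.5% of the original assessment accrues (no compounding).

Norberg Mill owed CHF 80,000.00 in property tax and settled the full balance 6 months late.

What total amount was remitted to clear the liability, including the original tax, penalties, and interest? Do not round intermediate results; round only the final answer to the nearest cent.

Failure-to-file penalty: 7.5% × CHF 80,000.00 = CHF 6,000.00
Failure-to-pay penalty: 6 × 1.5% × CHF 80,000.00 = CHF 7,200.00
Interest: CHF 80,000.00 × ((1 + 0.0055)^6 − 1) = CHF 80,000.00 × 0.0334571… = CHF 2,676.5673…
Total = CHF 80,000.00 + CHF 13,200.0000 + CHF 2,676.5673… = CHF 95,876.57

CHF 95,876.57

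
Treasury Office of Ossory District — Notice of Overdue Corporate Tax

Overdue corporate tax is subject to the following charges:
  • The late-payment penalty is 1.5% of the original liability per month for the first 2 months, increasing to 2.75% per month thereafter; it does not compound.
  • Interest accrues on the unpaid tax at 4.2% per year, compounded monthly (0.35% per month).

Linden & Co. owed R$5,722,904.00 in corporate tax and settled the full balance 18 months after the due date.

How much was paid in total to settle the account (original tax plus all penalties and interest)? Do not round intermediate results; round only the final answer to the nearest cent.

Penalty, months 1–2: 2 × 1.5% × R$5,722,904.00 = R$171,687.12
Penalty, months 3–18: 16 × 2.75% × R$5,722,904.00 = R$2,518,077.76
Interest: R$5,722,904.00 × ((1 + 0.0035)^18 − 1) = R$5,722,904.00 × 0.0649097… = R$371,471.9802…
Total = R$5,722,904.00 + R$2,689,764.8800 + R$371,471.9802… = R$8,784,140.86

R$8,784,140.86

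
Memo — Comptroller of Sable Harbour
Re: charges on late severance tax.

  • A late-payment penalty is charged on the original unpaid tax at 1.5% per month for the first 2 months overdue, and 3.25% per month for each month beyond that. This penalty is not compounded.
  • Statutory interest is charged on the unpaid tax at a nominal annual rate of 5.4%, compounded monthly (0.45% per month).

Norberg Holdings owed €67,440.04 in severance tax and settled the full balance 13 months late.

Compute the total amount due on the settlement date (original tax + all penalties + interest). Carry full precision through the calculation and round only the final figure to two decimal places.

Penalty, months 1–2: 2 × 1.5% × €67,440.04 = €2,023.20…
Penalty, months 3–13: 11 × 3.25% × €67,440.04 = €24,109.81…
Interest: €67,440.04 × ((1 + 0.0045)^13 − 1) = €67,440.04 × 0.0601059… = €4,053.5414…
Total = €67,440.04 + €26,133.0155 + €4,053.5414… = €97,626.60

€97,626.60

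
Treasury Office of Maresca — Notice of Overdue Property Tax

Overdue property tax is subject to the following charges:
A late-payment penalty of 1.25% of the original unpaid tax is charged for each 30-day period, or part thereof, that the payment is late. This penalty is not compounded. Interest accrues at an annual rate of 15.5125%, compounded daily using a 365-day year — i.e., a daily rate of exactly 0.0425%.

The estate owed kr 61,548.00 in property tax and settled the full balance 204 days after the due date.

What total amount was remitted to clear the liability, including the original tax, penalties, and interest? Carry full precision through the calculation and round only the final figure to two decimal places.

Penalty periods: ⌈204/30⌉ = 7; penalty = 7 × 1.25% × kr 61,548.00 = kr 5,385.45
Interest: kr 61,548.00 × ((1 + 0.000425)^204 − 1) = kr 61,548.00 × 0.09054937… = kr 5,573.1328…
Total = kr 61,548.00 + kr 5,385.4500 + kr 5,573.1328… = kr 72,506.58

kr 72,506.58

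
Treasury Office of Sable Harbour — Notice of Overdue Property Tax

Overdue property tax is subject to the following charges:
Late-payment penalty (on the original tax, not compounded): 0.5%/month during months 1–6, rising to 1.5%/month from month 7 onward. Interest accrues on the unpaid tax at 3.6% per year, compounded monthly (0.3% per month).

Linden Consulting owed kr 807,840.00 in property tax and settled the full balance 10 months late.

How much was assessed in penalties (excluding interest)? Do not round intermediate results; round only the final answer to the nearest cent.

Penalty, months 1–6: 6 × 0.5% × kr 807,840.00 = kr 24,235.20
Penalty, months 7–10: 4 × 1.5% × kr 807,840.00 = kr 48,470.40
Total penalty = kr 24,235.20 + kr 48,470.40 = kr 72,705.60

kr 72,705.60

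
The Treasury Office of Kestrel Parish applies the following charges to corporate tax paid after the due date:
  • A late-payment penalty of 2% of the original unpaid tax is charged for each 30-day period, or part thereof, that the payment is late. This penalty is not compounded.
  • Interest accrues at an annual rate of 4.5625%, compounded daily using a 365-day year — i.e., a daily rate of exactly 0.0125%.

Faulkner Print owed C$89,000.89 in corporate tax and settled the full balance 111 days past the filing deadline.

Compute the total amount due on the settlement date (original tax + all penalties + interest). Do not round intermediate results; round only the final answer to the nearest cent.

Penalty periods: ⌈111/30⌉ = 4; penalty = 4 × 2% × C$89,000.89 = C$7,120.07…
Interest: C$89,000.89 × ((1 + 0.000125)^111 − 1) = C$89,000.89 × 0.01397083… = C$1,243.4159…
Total = C$89,000.89 + C$7,120.0712 + C$1,243.4159… = C$97,364.38

C$97,364.38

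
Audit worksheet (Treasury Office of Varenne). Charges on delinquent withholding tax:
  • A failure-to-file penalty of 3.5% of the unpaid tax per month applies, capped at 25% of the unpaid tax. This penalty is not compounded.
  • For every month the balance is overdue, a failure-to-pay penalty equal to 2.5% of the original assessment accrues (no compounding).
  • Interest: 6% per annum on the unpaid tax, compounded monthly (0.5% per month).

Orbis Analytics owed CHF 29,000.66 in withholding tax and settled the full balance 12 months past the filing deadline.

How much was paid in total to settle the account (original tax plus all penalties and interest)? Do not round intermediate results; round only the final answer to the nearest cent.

Failure-to-file: 12 × 3.5% × CHF 29,000.66 = CHF 12,180.28…, capped at 25% × CHF 29,000.66 = CHF 7,250.17…
Failure-to-pay penalty: 12 × 2.5% × CHF 29,000.66 = CHF 8,700.20…
Interest: CHF 29,000.66 × ((1 + 0.005)^12 − 1) = CHF 29,000.66 × 0.0616778… = CHF 1,788.6973…
Total = CHF 29,000.66 + CHF 15,950.3630 + CHF 1,788.6973… = CHF 46,739.72

CHF 46,739.72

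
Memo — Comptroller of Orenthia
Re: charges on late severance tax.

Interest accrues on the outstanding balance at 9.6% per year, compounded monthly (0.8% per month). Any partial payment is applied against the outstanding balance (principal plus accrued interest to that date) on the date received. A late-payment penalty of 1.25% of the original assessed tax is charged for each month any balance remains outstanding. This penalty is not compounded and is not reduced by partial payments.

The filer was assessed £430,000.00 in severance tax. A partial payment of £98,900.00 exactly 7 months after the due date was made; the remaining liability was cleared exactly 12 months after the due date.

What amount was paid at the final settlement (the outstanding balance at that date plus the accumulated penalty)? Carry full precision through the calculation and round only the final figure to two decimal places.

Balance at month 7: £430,000.0000 × (1 + 0.008)^7 = £454,665.6875…
After £98,900.00 payment: £454,665.6875… − £98,900.00 = £355,765.6875…
Balance at month 12: £355,765.6875… × (1 + 0.008)^5 = £370,225.8339…
Penalty: 12 × 1.25% × £430,000.00 = £64,500.00
Final settlement = outstanding balance + penalty = £370,225.8339… + £64,500.00 = £434,725.83

£434,725.83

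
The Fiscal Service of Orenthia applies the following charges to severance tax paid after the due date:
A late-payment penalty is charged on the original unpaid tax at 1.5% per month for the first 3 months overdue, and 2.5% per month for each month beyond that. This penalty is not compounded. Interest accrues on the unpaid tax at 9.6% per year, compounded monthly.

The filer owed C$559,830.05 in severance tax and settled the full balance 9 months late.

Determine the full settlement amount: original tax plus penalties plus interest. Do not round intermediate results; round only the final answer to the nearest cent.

Penalty, months 1–3: 3 × 1.5% × C$559,830.05 = C$25,192.35…
Penalty, months 4–9: 6 × 2.5% × C$559,830.05 = C$83,974.51…
Interest (9.6%/yr ÷ 12 = 0.8%/month): C$559,830.05 × ((1 + 0.008)^9 − 1) = C$41,621.9805…
Total = C$559,830.05 + C$109,166.8598… + C$41,621.9805… = C$710,618.89

C$710,618.89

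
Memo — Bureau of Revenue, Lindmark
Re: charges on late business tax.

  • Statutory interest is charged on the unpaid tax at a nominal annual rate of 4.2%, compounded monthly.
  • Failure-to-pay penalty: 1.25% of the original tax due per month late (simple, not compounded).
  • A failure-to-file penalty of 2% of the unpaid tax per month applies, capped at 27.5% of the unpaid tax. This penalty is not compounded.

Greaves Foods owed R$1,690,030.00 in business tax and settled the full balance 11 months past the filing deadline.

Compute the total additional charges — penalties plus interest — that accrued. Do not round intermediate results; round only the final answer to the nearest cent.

R$670,402.58

Failure-to-file: 11 × 2% × R$1,690,030.00 = R$371,806.60 (under the 27.5% cap)
Failure-to-pay penalty = 1.25% × R$1,690,030.00 × 11 mo = R$232,379.13…
Interest (4.2%/yr ÷ 12 = 0.35%/month): R$1,690,030.00 × ((1 + 0.0035)^11 − 1) = R$66,216.8527…
Penalties + interest = R$604,185.7250 + R$66,216.8527… = R$670,402.58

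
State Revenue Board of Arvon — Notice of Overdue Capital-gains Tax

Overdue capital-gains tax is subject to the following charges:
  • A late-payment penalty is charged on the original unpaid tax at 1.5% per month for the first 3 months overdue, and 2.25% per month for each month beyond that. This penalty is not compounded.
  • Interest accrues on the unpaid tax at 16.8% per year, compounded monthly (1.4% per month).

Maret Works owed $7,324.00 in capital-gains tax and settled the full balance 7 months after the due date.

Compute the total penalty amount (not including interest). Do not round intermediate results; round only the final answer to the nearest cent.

$988.74

Penalty, months 1–3: 3 × 1.5% × $7,324.00 = $329.58
Penalty, months 4–7: 4 × 2.25% × $7,324.00 = $659.16
Total penalty = $329.58 + $659.16 = $988.74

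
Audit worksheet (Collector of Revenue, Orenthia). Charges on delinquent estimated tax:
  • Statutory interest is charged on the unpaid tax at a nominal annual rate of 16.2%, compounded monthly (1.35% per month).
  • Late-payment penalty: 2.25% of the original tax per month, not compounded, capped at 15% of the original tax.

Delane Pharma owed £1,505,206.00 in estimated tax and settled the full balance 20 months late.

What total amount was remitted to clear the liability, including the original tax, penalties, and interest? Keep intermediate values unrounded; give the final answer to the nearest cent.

£2,193,988.94

Penalty (uncapped): 20 × 2.25% × £1,505,206.00 = £677,342.70; cap = 15% × £1,505,206.00 = £225,780.90 → penalty = £225,780.90
Interest: £1,505,206.00 × ((1 + 0.0135)^20 − 1) = £1,505,206.00 × 0.3076004… = £463,002.0394…
Total = £1,505,206.00 + £225,780.9000 + £463,002.0394… = £2,193,988.94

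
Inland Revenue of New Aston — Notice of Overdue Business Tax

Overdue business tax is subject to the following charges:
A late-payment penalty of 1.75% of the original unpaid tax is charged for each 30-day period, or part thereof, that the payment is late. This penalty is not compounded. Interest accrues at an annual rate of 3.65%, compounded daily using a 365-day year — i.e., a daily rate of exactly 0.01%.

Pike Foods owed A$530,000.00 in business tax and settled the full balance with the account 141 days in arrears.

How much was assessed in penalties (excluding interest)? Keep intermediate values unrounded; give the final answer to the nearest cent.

A$46,375.00

Penalty periods: ⌈141/30⌉ = 5; penalty = 5 × 1.75% × A$530,000.00 = A$46,375.00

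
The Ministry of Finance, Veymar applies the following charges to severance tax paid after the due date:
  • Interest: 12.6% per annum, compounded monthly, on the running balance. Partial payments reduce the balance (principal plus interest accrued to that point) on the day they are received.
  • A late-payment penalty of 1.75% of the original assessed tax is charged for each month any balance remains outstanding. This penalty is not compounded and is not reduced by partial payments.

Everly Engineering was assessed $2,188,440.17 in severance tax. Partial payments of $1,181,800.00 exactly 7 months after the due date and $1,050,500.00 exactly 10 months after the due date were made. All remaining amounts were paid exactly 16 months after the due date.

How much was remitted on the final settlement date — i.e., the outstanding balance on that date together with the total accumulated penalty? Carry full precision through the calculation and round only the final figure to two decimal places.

Monthly rate = 12.6% ÷ 12 = 1.05%
Balance at month 7: $2,188,440.1700 × (1 + 0.0105)^7 = $2,354,446.9143…
After $1,181,800.00 payment: $2,354,446.9143… − $1,181,800.00 = $1,172,646.9143…
Balance at month 10: $1,172,646.9143… × (1 + 0.0105)^3 = $1,209,974.5025…
After $1,050,500.00 payment: $1,209,974.5025… − $1,050,500.00 = $159,474.5025…
Balance at month 16: $159,474.5025… × (1 + 0.0105)^6 = $169,788.8486…
Penalty: 16 × 1.75% × $2,188,440.17 = $612,763.25…
Final settlement = outstanding balance + penalty = $169,788.8486… + $612,763.25… = $782,552.10

$782,552.10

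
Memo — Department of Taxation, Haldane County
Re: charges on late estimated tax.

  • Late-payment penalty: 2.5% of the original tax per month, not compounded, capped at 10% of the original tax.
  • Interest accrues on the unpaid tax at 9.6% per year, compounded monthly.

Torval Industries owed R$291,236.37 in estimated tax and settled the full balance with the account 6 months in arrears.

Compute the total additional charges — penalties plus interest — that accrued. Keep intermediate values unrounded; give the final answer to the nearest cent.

R$43,385.57

Penalty (uncapped): 6 × 2.5% × R$291,236.37 = R$43,685.46…; cap = 10% × R$291,236.37 = R$29,123.64… → penalty = R$29,123.64…
Interest (9.6%/yr ÷ 12 = 0.8%/month): R$291,236.37 × ((1 + 0.008)^6 − 1) = R$14,261.9329…
Penalties + interest = R$29,123.6370 + R$14,261.9329… = R$43,385.57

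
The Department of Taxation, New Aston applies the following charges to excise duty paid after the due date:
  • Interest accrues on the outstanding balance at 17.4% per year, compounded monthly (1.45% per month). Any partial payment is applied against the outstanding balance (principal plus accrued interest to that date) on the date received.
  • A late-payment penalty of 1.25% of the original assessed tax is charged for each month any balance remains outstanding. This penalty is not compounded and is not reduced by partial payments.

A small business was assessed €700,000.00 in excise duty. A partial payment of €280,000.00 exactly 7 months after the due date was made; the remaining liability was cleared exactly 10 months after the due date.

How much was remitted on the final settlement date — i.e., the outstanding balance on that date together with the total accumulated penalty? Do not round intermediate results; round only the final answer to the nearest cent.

€603,528.11

Balance at month 7: €700,000.0000 × (1 + 0.0145)^7 = €774,216.4588…
After €280,000.00 payment: €774,216.4588… − €280,000.00 = €494,216.4588…
Balance at month 10: €494,216.4588… × (1 + 0.0145)^3 = €516,028.1085…
Penalty: 10 × 1.25% × €700,000.00 = €87,500.00
Final settlement = outstanding balance + penalty = €516,028.1085… + €87,500.00 = €603,528.11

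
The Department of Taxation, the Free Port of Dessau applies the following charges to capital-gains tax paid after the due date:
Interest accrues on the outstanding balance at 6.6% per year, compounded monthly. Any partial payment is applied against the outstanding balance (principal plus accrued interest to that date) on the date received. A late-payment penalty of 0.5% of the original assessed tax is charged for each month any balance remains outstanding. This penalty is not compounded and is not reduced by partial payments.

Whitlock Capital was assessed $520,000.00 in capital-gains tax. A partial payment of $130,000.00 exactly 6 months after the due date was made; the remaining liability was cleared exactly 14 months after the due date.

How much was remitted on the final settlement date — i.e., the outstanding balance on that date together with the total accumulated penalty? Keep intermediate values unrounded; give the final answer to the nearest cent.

Monthly rate = 6.6% ÷ 12 = 0.55%
Balance at month 6: $520,000.0000 × (1 + 0.0055)^6 = $537,397.6875…
After $130,000.00 payment: $537,397.6875… − $130,000.00 = $407,397.6875…
Balance at month 14: $407,397.6875… × (1 + 0.0055)^8 = $425,672.0735…
Penalty: 14 × 0.5% × $520,000.00 = $36,400.00
Final settlement = outstanding balance + penalty = $425,672.0735… + $36,400.00 = $462,072.07

$462,072.07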